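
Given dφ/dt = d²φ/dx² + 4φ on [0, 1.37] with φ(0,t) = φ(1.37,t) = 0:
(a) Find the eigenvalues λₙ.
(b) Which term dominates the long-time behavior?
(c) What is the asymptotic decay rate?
Eigenvalues: λₙ = n²π²/1.37² - 4.
First three modes:
  n=1: λ₁ = π²/1.37² - 4 ≈ 1.258
  n=2: λ₂ = 4π²/1.37² - 4 ≈ 17.034
  n=3: λ₃ = 9π²/1.37² - 4 ≈ 43.326
Since π²/1.37² ≈ 5.258 > 4, all λₙ > 0.
The n=1 mode decays slowest → dominates as t → ∞.
Asymptotic: φ ~ c₁ sin(πx/1.37) e^{-λ₁t} with decay rate λ₁ ≈ 1.258.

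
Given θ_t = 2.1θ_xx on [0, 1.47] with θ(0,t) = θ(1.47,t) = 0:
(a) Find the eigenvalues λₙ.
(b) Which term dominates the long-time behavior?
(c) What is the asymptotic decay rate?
Eigenvalues: λₙ = 2.1n²π²/1.47².
First three modes:
  n=1: λ₁ = 2.1π²/1.47² ≈ 9.591
  n=2: λ₂ = 8.4π²/1.47² ≈ 38.366 (4× faster decay)
  n=3: λ₃ = 18.9π²/1.47² ≈ 86.323 (9× faster decay)
As t → ∞, higher modes decay exponentially faster. The n=1 mode dominates: θ ~ c₁ sin(πx/1.47) e^{-λ₁t}.
Decay rate: λ₁ = 2.1π²/1.47² ≈ 9.591.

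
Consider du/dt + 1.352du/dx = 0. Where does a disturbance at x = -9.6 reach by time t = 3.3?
At x = -5.1384. The characteristic carries data from (-9.6, 0) to (-5.1384, 3.3).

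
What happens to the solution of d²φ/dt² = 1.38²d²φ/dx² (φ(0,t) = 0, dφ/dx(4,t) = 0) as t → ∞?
φ oscillates (no decay). Energy is conserved; the solution oscillates indefinitely as standing waves.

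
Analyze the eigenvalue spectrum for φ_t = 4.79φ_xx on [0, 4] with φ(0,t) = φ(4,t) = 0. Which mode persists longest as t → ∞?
Eigenvalues: λₙ = 4.79n²π²/4².
First three modes:
  n=1: λ₁ = 4.79π²/4² ≈ 2.955
  n=2: λ₂ = 19.16π²/4² ≈ 11.819 (4× faster decay)
  n=3: λ₃ = 43.11π²/4² ≈ 26.592 (9× faster decay)
As t → ∞, higher modes decay exponentially faster. The n=1 mode dominates: φ ~ c₁ sin(πx/4) e^{-λ₁t}.
Decay rate: λ₁ = 4.79π²/4² ≈ 2.955.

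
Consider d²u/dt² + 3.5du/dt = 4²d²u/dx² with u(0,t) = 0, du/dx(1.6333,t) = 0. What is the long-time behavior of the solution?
As t → ∞, u → 0. Damping (γ=3.5) dissipates energy; oscillations decay exponentially.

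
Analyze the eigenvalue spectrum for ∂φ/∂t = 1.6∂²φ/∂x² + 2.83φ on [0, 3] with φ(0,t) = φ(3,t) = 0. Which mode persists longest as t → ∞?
Eigenvalues: λₙ = 1.6n²π²/3² - 2.83.
First three modes:
  n=1: λ₁ = 1.6π²/3² - 2.83 ≈ -1.075
  n=2: λ₂ = 6.4π²/3² - 2.83 ≈ 4.188
  n=3: λ₃ = 14.4π²/3² - 2.83 ≈ 12.961
Since 1.6π²/3² ≈ 1.755 < 2.83, λ₁ < 0.
The n=1 mode grows fastest (−λₙ is largest for n=1) → dominates.
Asymptotic: φ ~ c₁ sin(πx/3) e^{1.075t} (exponential growth at rate −λ₁ ≈ 1.075).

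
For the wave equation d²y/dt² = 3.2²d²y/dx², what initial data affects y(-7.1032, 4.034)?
Domain of dependence: [-20.012, 5.8056]. Signals travel at speed 3.2, so data within |x - -7.1032| ≤ 3.2·4.034 = 12.9088 can reach the point.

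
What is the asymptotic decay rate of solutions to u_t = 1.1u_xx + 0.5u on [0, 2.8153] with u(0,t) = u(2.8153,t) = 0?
Eigenvalues: λₙ = 1.1n²π²/2.8153² - 0.5.
First three modes:
  n=1: λ₁ = 1.1π²/2.8153² - 0.5 ≈ 0.87
  n=2: λ₂ = 4.4π²/2.8153² - 0.5 ≈ 4.979
  n=3: λ₃ = 9.9π²/2.8153² - 0.5 ≈ 11.828
Since 1.1π²/2.8153² ≈ 1.37 > 0.5, all λₙ > 0.
The n=1 mode decays slowest → dominates as t → ∞.
Asymptotic: u ~ c₁ sin(πx/2.8153) e^{-λ₁t} with decay rate λ₁ ≈ 0.87.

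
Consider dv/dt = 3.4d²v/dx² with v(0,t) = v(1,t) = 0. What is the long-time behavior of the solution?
As t → ∞, v → 0. Heat diffuses out through both boundaries.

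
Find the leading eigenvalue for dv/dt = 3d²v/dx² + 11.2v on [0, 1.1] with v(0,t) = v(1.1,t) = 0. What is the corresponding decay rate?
Eigenvalues: λₙ = 3n²π²/1.1² - 11.2.
First three modes:
  n=1: λ₁ = 3π²/1.1² - 11.2 ≈ 13.27
  n=2: λ₂ = 12π²/1.1² - 11.2 ≈ 86.68
  n=3: λ₃ = 27π²/1.1² - 11.2 ≈ 209.031
Since 3π²/1.1² ≈ 24.47 > 11.2, all λₙ > 0.
The n=1 mode decays slowest → dominates as t → ∞.
Asymptotic: v ~ c₁ sin(πx/1.1) e^{-λ₁t} with decay rate λ₁ ≈ 13.27.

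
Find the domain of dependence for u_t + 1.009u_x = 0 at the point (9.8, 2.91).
A single point: x = 6.86381. The characteristic through (9.8, 2.91) is x - 1.009t = const, so x = 9.8 - 1.009·2.91 = 6.86381.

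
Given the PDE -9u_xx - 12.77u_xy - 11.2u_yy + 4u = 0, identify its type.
The second-order coefficients are A = -9, B = -12.77, C = -11.2. Since B² - 4AC = -240.1271 < 0, this is an elliptic PDE.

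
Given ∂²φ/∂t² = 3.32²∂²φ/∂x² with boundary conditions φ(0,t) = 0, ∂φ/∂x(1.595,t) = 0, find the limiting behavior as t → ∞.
φ oscillates (no decay). Energy is conserved; the solution oscillates indefinitely as standing waves.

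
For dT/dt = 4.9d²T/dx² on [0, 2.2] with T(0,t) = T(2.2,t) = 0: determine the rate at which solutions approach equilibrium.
Eigenvalues: λₙ = 4.9n²π²/2.2².
First three modes:
  n=1: λ₁ = 4.9π²/2.2² ≈ 9.992
  n=2: λ₂ = 19.6π²/2.2² ≈ 39.968 (4× faster decay)
  n=3: λ₃ = 44.1π²/2.2² ≈ 89.928 (9× faster decay)
As t → ∞, higher modes decay exponentially faster. The n=1 mode dominates: T ~ c₁ sin(πx/2.2) e^{-λ₁t}.
Decay rate: λ₁ = 4.9π²/2.2² ≈ 9.992.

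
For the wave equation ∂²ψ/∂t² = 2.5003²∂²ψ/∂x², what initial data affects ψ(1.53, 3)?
Domain of dependence: [-5.9709, 9.0309]. Signals travel at speed 2.5003, so data within |x - 1.53| ≤ 2.5003·3 = 7.5009 can reach the point.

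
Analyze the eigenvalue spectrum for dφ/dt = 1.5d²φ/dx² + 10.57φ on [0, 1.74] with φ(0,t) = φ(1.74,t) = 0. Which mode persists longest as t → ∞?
Eigenvalues: λₙ = 1.5n²π²/1.74² - 10.57.
First three modes:
  n=1: λ₁ = 1.5π²/1.74² - 10.57 ≈ -5.68
  n=2: λ₂ = 6π²/1.74² - 10.57 ≈ 8.989
  n=3: λ₃ = 13.5π²/1.74² - 10.57 ≈ 33.438
Since 1.5π²/1.74² ≈ 4.89 < 10.57, λ₁ < 0.
The n=1 mode grows fastest (−λₙ is largest for n=1) → dominates.
Asymptotic: φ ~ c₁ sin(πx/1.74) e^{5.68t} (exponential growth at rate −λ₁ ≈ 5.68).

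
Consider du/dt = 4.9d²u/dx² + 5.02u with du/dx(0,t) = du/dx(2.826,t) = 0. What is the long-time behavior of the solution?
As t → ∞, u grows unboundedly. With Neumann BCs the constant mode has diffusion eigenvalue 0, so any r > 0 makes it grow like e^(5.02t); solution grows exponentially.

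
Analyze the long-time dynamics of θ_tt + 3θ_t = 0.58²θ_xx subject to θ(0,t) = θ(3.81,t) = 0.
Long-time behavior: θ → 0. Damping (γ=3) dissipates energy; oscillations decay exponentially.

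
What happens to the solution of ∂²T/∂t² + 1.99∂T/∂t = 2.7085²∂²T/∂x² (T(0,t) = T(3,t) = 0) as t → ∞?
T → 0. Damping (γ=1.99) dissipates energy; oscillations decay exponentially.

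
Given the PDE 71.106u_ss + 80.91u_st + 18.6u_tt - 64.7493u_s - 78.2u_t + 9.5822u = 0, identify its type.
The second-order coefficients are A = 71.106, B = 80.91, C = 18.6. Since B² - 4AC = 1256.1417 > 0, this is a hyperbolic PDE.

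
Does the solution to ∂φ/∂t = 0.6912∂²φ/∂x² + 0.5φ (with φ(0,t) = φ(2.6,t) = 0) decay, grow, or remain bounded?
φ → 0. Diffusion dominates reaction (r=0.5 < κπ²/L²≈1.01); solution decays.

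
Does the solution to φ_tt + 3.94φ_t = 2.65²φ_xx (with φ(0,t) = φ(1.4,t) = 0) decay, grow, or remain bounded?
φ → 0. Damping (γ=3.94) dissipates energy; oscillations decay exponentially.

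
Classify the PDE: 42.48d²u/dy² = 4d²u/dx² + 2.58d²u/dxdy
Rewriting in standard form: -4d²u/dx² - 2.58d²u/dxdy + 42.48d²u/dy² = 0. A = -4, B = -2.58, C = 42.48. Discriminant B² - 4AC = 686.3364. Since 686.3364 > 0, hyperbolic.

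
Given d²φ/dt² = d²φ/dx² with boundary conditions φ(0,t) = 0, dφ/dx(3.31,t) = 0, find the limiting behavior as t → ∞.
φ oscillates (no decay). Energy is conserved; the solution oscillates indefinitely as standing waves.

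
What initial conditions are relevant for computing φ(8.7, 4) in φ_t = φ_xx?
The entire real line. The heat equation has infinite propagation speed: any initial disturbance instantly affects all points (though exponentially small far away).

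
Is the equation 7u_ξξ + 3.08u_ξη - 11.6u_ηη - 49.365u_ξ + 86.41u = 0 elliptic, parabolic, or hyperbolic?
Computing B² - 4AC with A = 7, B = 3.08, C = -11.6: discriminant = 334.2864 (positive). Answer: hyperbolic.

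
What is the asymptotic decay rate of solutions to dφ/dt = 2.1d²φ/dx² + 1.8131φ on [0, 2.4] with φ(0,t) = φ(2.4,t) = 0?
Eigenvalues: λₙ = 2.1n²π²/2.4² - 1.8131.
First three modes:
  n=1: λ₁ = 2.1π²/2.4² - 1.8131 ≈ 1.785
  n=2: λ₂ = 8.4π²/2.4² - 1.8131 ≈ 12.58
  n=3: λ₃ = 18.9π²/2.4² - 1.8131 ≈ 30.572
Since 2.1π²/2.4² ≈ 3.598 > 1.8131, all λₙ > 0.
The n=1 mode decays slowest → dominates as t → ∞.
Asymptotic: φ ~ c₁ sin(πx/2.4) e^{-λ₁t} with decay rate λ₁ ≈ 1.785.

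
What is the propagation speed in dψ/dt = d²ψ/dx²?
Infinite. The heat equation is parabolic, not hyperbolic, so disturbances propagate instantly.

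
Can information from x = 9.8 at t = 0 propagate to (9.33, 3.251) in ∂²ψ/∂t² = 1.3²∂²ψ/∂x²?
Yes. The domain of dependence is [5.1037, 13.5563], and 9.8 ∈ [5.1037, 13.5563].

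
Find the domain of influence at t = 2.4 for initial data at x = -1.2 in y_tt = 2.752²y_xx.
Domain of influence: [-7.8048, 5.4048]. Data at x = -1.2 spreads outward at speed 2.752.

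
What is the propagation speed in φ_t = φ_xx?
Infinite. The heat equation is parabolic, not hyperbolic, so disturbances propagate instantly.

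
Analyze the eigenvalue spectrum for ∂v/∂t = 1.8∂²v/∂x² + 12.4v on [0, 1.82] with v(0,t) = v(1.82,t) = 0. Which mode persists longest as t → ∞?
Eigenvalues: λₙ = 1.8n²π²/1.82² - 12.4.
First three modes:
  n=1: λ₁ = 1.8π²/1.82² - 12.4 ≈ -7.037
  n=2: λ₂ = 7.2π²/1.82² - 12.4 ≈ 9.053
  n=3: λ₃ = 16.2π²/1.82² - 12.4 ≈ 35.869
Since 1.8π²/1.82² ≈ 5.363 < 12.4, λ₁ < 0.
The n=1 mode grows fastest (−λₙ is largest for n=1) → dominates.
Asymptotic: v ~ c₁ sin(πx/1.82) e^{7.037t} (exponential growth at rate −λ₁ ≈ 7.037).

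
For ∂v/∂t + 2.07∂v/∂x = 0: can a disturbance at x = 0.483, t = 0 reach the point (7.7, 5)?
No. Only data at x = -2.65 affects (7.7, 5). Advection has one-way propagation along characteristics.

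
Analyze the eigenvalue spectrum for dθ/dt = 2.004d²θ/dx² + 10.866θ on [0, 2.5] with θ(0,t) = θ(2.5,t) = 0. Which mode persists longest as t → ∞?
Eigenvalues: λₙ = 2.004n²π²/2.5² - 10.866.
First three modes:
  n=1: λ₁ = 2.004π²/2.5² - 10.866 ≈ -7.701
  n=2: λ₂ = 8.016π²/2.5² - 10.866 ≈ 1.792
  n=3: λ₃ = 18.036π²/2.5² - 10.866 ≈ 17.615
Since 2.004π²/2.5² ≈ 3.165 < 10.866, λ₁ < 0.
The n=1 mode grows fastest (−λₙ is largest for n=1) → dominates.
Asymptotic: θ ~ c₁ sin(πx/2.5) e^{7.701t} (exponential growth at rate −λ₁ ≈ 7.701).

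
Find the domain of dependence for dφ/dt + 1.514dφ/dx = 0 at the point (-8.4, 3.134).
A single point: x = -13.144876. The characteristic through (-8.4, 3.134) is x - 1.514t = const, so x = -8.4 - 1.514·3.134 = -13.144876.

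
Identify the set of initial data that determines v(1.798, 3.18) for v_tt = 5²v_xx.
Domain of dependence: [-14.102, 17.698]. Signals travel at speed 5, so data within |x - 1.798| ≤ 5·3.18 = 15.9 can reach the point.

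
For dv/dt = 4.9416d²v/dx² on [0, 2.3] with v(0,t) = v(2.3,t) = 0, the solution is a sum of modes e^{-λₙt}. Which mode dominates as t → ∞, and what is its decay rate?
Eigenvalues: λₙ = 4.9416n²π²/2.3².
First three modes:
  n=1: λ₁ = 4.9416π²/2.3² ≈ 9.22
  n=2: λ₂ = 19.7664π²/2.3² ≈ 36.878 (4× faster decay)
  n=3: λ₃ = 44.4744π²/2.3² ≈ 82.976 (9× faster decay)
As t → ∞, higher modes decay exponentially faster. The n=1 mode dominates: v ~ c₁ sin(πx/2.3) e^{-λ₁t}.
Decay rate: λ₁ = 4.9416π²/2.3² ≈ 9.22.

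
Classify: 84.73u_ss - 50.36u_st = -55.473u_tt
Rewriting in standard form: 84.73u_ss - 50.36u_st + 55.473u_tt = 0. Elliptic (discriminant = -16264.77956).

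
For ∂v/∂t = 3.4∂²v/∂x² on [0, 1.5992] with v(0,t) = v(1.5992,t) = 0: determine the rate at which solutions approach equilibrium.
Eigenvalues: λₙ = 3.4n²π²/1.5992².
First three modes:
  n=1: λ₁ = 3.4π²/1.5992² ≈ 13.121
  n=2: λ₂ = 13.6π²/1.5992² ≈ 52.485 (4× faster decay)
  n=3: λ₃ = 30.6π²/1.5992² ≈ 118.091 (9× faster decay)
As t → ∞, higher modes decay exponentially faster. The n=1 mode dominates: v ~ c₁ sin(πx/1.5992) e^{-λ₁t}.
Decay rate: λ₁ = 3.4π²/1.5992² ≈ 13.121.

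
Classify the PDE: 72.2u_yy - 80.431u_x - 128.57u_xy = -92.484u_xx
Rewriting in standard form: 92.484u_xx - 128.57u_xy + 72.2u_yy - 80.431u_x = 0. A = 92.484, B = -128.57, C = 72.2. Discriminant B² - 4AC = -10179.1343. Since -10179.1343 < 0, elliptic.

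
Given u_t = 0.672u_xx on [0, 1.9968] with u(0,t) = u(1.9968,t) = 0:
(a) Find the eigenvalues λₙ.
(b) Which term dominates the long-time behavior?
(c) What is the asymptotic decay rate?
Eigenvalues: λₙ = 0.672n²π²/1.9968².
First three modes:
  n=1: λ₁ = 0.672π²/1.9968² ≈ 1.663
  n=2: λ₂ = 2.688π²/1.9968² ≈ 6.654 (4× faster decay)
  n=3: λ₃ = 6.048π²/1.9968² ≈ 14.971 (9× faster decay)
As t → ∞, higher modes decay exponentially faster. The n=1 mode dominates: u ~ c₁ sin(πx/1.9968) e^{-λ₁t}.
Decay rate: λ₁ = 0.672π²/1.9968² ≈ 1.663.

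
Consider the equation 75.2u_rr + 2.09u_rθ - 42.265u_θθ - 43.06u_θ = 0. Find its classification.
Hyperbolic. (A = 75.2, B = 2.09, C = -42.265 gives B² - 4AC = 12717.6801.)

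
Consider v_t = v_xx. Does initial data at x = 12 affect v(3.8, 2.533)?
Yes, for any finite x. The heat equation has infinite propagation speed, so all initial data affects all points at any t > 0.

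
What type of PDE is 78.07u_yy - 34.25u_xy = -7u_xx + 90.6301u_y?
Rewriting in standard form: 7u_xx - 34.25u_xy + 78.07u_yy - 90.6301u_y = 0. With A = 7, B = -34.25, C = 78.07, the discriminant is -1012.8975. This is an elliptic PDE.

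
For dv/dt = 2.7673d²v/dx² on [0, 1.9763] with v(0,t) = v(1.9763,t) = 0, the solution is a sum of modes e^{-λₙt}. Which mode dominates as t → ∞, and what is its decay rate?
Eigenvalues: λₙ = 2.7673n²π²/1.9763².
First three modes:
  n=1: λ₁ = 2.7673π²/1.9763² ≈ 6.993
  n=2: λ₂ = 11.0692π²/1.9763² ≈ 27.971 (4× faster decay)
  n=3: λ₃ = 24.9057π²/1.9763² ≈ 62.935 (9× faster decay)
As t → ∞, higher modes decay exponentially faster. The n=1 mode dominates: v ~ c₁ sin(πx/1.9763) e^{-λ₁t}.
Decay rate: λ₁ = 2.7673π²/1.9763² ≈ 6.993.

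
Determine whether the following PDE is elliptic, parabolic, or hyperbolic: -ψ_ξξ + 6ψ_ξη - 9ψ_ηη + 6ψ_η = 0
Coefficients: A = -1, B = 6, C = -9. B² - 4AC = 0, which is zero, so the equation is parabolic.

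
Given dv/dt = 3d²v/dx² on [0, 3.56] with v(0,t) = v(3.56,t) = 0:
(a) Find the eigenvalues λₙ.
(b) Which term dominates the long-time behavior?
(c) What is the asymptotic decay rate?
Eigenvalues: λₙ = 3n²π²/3.56².
First three modes:
  n=1: λ₁ = 3π²/3.56² ≈ 2.336
  n=2: λ₂ = 12π²/3.56² ≈ 9.345 (4× faster decay)
  n=3: λ₃ = 27π²/3.56² ≈ 21.026 (9× faster decay)
As t → ∞, higher modes decay exponentially faster. The n=1 mode dominates: v ~ c₁ sin(πx/3.56) e^{-λ₁t}.
Decay rate: λ₁ = 3π²/3.56² ≈ 2.336.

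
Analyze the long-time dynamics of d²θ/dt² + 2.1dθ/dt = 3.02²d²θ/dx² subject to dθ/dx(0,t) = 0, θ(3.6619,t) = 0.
Long-time behavior: θ → 0. Damping (γ=2.1) dissipates energy; oscillations decay exponentially.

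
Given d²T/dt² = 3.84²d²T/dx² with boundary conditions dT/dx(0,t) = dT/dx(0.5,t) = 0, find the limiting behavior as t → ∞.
T oscillates about a mean that drifts linearly in t (generically unbounded; no decay). There is no damping, so the nonconstant modes persist as standing waves (energy conserved, no decay). But with Neumann conditions at both ends the constant mode has eigenvalue 0: the spatial mean M(t) of T satisfies M'' = 0, so M(t) = M(0) + M'(0)·t. Unless the initial velocity has zero mean (∫T_t(x,0)dx = 0), the solution grows linearly in t (unbounded, though not exponentially); if it does have zero mean, the solution stays bounded and simply oscillates.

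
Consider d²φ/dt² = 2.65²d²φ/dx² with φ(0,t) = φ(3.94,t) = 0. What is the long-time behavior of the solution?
As t → ∞, φ oscillates (no decay). Energy is conserved; the solution oscillates indefinitely as standing waves.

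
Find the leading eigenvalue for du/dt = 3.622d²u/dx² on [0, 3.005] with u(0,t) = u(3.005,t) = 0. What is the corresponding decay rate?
Eigenvalues: λₙ = 3.622n²π²/3.005².
First three modes:
  n=1: λ₁ = 3.622π²/3.005² ≈ 3.959
  n=2: λ₂ = 14.488π²/3.005² ≈ 15.835 (4× faster decay)
  n=3: λ₃ = 32.598π²/3.005² ≈ 35.629 (9× faster decay)
As t → ∞, higher modes decay exponentially faster. The n=1 mode dominates: u ~ c₁ sin(πx/3.005) e^{-λ₁t}.
Decay rate: λ₁ = 3.622π²/3.005² ≈ 3.959.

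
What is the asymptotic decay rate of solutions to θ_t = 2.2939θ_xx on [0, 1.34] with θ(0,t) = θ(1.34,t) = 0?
Eigenvalues: λₙ = 2.2939n²π²/1.34².
First three modes:
  n=1: λ₁ = 2.2939π²/1.34² ≈ 12.609
  n=2: λ₂ = 9.1756π²/1.34² ≈ 50.434 (4× faster decay)
  n=3: λ₃ = 20.6451π²/1.34² ≈ 113.477 (9× faster decay)
As t → ∞, higher modes decay exponentially faster. The n=1 mode dominates: θ ~ c₁ sin(πx/1.34) e^{-λ₁t}.
Decay rate: λ₁ = 2.2939π²/1.34² ≈ 12.609.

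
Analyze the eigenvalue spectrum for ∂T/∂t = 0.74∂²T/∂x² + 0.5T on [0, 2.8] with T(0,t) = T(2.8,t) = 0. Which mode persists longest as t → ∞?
Eigenvalues: λₙ = 0.74n²π²/2.8² - 0.5.
First three modes:
  n=1: λ₁ = 0.74π²/2.8² - 0.5 ≈ 0.432
  n=2: λ₂ = 2.96π²/2.8² - 0.5 ≈ 3.226
  n=3: λ₃ = 6.66π²/2.8² - 0.5 ≈ 7.884
Since 0.74π²/2.8² ≈ 0.932 > 0.5, all λₙ > 0.
The n=1 mode decays slowest → dominates as t → ∞.
Asymptotic: T ~ c₁ sin(πx/2.8) e^{-λ₁t} with decay rate λ₁ ≈ 0.432.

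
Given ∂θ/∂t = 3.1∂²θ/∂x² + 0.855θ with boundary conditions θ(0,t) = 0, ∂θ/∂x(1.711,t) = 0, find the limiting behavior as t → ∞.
θ → 0. Diffusion dominates reaction (r=0.855 < κπ²/(4L²)≈2.61); solution decays.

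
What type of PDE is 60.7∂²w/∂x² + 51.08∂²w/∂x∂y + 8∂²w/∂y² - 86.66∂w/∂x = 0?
With A = 60.7, B = 51.08, C = 8, the discriminant is 666.7664. This is a hyperbolic PDE.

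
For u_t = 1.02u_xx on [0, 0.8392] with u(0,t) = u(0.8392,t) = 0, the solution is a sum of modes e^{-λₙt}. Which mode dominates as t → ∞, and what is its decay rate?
Eigenvalues: λₙ = 1.02n²π²/0.8392².
First three modes:
  n=1: λ₁ = 1.02π²/0.8392² ≈ 14.294
  n=2: λ₂ = 4.08π²/0.8392² ≈ 57.178 (4× faster decay)
  n=3: λ₃ = 9.18π²/0.8392² ≈ 128.65 (9× faster decay)
As t → ∞, higher modes decay exponentially faster. The n=1 mode dominates: u ~ c₁ sin(πx/0.8392) e^{-λ₁t}.
Decay rate: λ₁ = 1.02π²/0.8392² ≈ 14.294.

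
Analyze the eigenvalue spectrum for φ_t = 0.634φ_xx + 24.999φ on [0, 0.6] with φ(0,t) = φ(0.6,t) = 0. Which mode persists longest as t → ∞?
Eigenvalues: λₙ = 0.634n²π²/0.6² - 24.999.
First three modes:
  n=1: λ₁ = 0.634π²/0.6² - 24.999 ≈ -7.618
  n=2: λ₂ = 2.536π²/0.6² - 24.999 ≈ 44.527
  n=3: λ₃ = 5.706π²/0.6² - 24.999 ≈ 131.434
Since 0.634π²/0.6² ≈ 17.381 < 24.999, λ₁ < 0.
The n=1 mode grows fastest (−λₙ is largest for n=1) → dominates.
Asymptotic: φ ~ c₁ sin(πx/0.6) e^{7.618t} (exponential growth at rate −λ₁ ≈ 7.618).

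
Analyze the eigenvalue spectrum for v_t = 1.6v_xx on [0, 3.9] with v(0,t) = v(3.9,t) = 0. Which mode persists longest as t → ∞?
Eigenvalues: λₙ = 1.6n²π²/3.9².
First three modes:
  n=1: λ₁ = 1.6π²/3.9² ≈ 1.038
  n=2: λ₂ = 6.4π²/3.9² ≈ 4.153 (4× faster decay)
  n=3: λ₃ = 14.4π²/3.9² ≈ 9.344 (9× faster decay)
As t → ∞, higher modes decay exponentially faster. The n=1 mode dominates: v ~ c₁ sin(πx/3.9) e^{-λ₁t}.
Decay rate: λ₁ = 1.6π²/3.9² ≈ 1.038.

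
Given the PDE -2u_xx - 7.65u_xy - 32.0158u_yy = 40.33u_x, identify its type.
Rewriting in standard form: -2u_xx - 7.65u_xy - 32.0158u_yy - 40.33u_x = 0. The second-order coefficients are A = -2, B = -7.65, C = -32.0158. Since B² - 4AC = -197.6039 < 0, this is an elliptic PDE.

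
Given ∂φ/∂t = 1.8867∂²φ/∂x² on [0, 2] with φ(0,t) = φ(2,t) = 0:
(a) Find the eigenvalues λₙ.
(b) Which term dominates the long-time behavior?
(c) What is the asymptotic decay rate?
Eigenvalues: λₙ = 1.8867n²π²/2².
First three modes:
  n=1: λ₁ = 1.8867π²/2² ≈ 4.655
  n=2: λ₂ = 7.5468π²/2² ≈ 18.621 (4× faster decay)
  n=3: λ₃ = 16.9803π²/2² ≈ 41.897 (9× faster decay)
As t → ∞, higher modes decay exponentially faster. The n=1 mode dominates: φ ~ c₁ sin(πx/2) e^{-λ₁t}.
Decay rate: λ₁ = 1.8867π²/2² ≈ 4.655.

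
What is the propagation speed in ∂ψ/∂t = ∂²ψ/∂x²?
Infinite. The heat equation is parabolic, not hyperbolic, so disturbances propagate instantly.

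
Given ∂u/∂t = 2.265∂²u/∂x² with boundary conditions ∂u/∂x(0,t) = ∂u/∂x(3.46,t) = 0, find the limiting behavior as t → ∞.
u → constant (steady state). Heat is conserved (no flux at boundaries); solution approaches the spatial average.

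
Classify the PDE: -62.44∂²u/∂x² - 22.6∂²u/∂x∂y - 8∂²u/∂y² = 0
A = -62.44, B = -22.6, C = -8. Discriminant B² - 4AC = -1487.32. Since -1487.32 < 0, elliptic.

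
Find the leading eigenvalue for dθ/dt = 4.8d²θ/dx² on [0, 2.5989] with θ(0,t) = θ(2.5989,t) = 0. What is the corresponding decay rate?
Eigenvalues: λₙ = 4.8n²π²/2.5989².
First three modes:
  n=1: λ₁ = 4.8π²/2.5989² ≈ 7.014
  n=2: λ₂ = 19.2π²/2.5989² ≈ 28.056 (4× faster decay)
  n=3: λ₃ = 43.2π²/2.5989² ≈ 63.125 (9× faster decay)
As t → ∞, higher modes decay exponentially faster. The n=1 mode dominates: θ ~ c₁ sin(πx/2.5989) e^{-λ₁t}.
Decay rate: λ₁ = 4.8π²/2.5989² ≈ 7.014.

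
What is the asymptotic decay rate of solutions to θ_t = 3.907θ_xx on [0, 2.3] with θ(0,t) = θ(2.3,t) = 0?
Eigenvalues: λₙ = 3.907n²π²/2.3².
First three modes:
  n=1: λ₁ = 3.907π²/2.3² ≈ 7.289
  n=2: λ₂ = 15.628π²/2.3² ≈ 29.157 (4× faster decay)
  n=3: λ₃ = 35.163π²/2.3² ≈ 65.604 (9× faster decay)
As t → ∞, higher modes decay exponentially faster. The n=1 mode dominates: θ ~ c₁ sin(πx/2.3) e^{-λ₁t}.
Decay rate: λ₁ = 3.907π²/2.3² ≈ 7.289.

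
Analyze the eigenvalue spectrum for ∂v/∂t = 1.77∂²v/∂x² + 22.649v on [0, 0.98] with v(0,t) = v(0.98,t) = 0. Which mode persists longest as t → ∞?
Eigenvalues: λₙ = 1.77n²π²/0.98² - 22.649.
First three modes:
  n=1: λ₁ = 1.77π²/0.98² - 22.649 ≈ -4.459
  n=2: λ₂ = 7.08π²/0.98² - 22.649 ≈ 50.109
  n=3: λ₃ = 15.93π²/0.98² - 22.649 ≈ 141.057
Since 1.77π²/0.98² ≈ 18.19 < 22.649, λ₁ < 0.
The n=1 mode grows fastest (−λₙ is largest for n=1) → dominates.
Asymptotic: v ~ c₁ sin(πx/0.98) e^{4.459t} (exponential growth at rate −λ₁ ≈ 4.459).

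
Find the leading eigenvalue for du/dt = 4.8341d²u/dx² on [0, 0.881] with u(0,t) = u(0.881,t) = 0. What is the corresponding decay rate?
Eigenvalues: λₙ = 4.8341n²π²/0.881².
First three modes:
  n=1: λ₁ = 4.8341π²/0.881² ≈ 61.47
  n=2: λ₂ = 19.3364π²/0.881² ≈ 245.88 (4× faster decay)
  n=3: λ₃ = 43.5069π²/0.881² ≈ 553.23 (9× faster decay)
As t → ∞, higher modes decay exponentially faster. The n=1 mode dominates: u ~ c₁ sin(πx/0.881) e^{-λ₁t}.
Decay rate: λ₁ = 4.8341π²/0.881² ≈ 61.47.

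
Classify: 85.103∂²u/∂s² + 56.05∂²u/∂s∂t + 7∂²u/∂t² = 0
Hyperbolic (discriminant = 758.7185).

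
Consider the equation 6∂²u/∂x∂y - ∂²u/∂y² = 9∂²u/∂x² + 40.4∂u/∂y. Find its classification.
Rewriting in standard form: -9∂²u/∂x² + 6∂²u/∂x∂y - ∂²u/∂y² - 40.4∂u/∂y = 0. Parabolic. (A = -9, B = 6, C = -1 gives B² - 4AC = 0.)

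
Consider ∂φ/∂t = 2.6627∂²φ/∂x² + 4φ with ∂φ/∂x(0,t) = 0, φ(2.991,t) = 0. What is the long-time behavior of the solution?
As t → ∞, φ grows unboundedly. Reaction dominates diffusion (r=4 > κπ²/(4L²)≈0.73); solution grows exponentially.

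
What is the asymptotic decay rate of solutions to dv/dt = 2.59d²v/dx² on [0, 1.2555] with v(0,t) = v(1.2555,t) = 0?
Eigenvalues: λₙ = 2.59n²π²/1.2555².
First three modes:
  n=1: λ₁ = 2.59π²/1.2555² ≈ 16.217
  n=2: λ₂ = 10.36π²/1.2555² ≈ 64.867 (4× faster decay)
  n=3: λ₃ = 23.31π²/1.2555² ≈ 145.952 (9× faster decay)
As t → ∞, higher modes decay exponentially faster. The n=1 mode dominates: v ~ c₁ sin(πx/1.2555) e^{-λ₁t}.
Decay rate: λ₁ = 2.59π²/1.2555² ≈ 16.217.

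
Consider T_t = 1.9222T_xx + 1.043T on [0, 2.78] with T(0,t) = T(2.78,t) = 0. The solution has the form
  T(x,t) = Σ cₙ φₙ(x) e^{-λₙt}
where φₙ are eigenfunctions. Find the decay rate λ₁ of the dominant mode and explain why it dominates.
Eigenvalues: λₙ = 1.9222n²π²/2.78² - 1.043.
First three modes:
  n=1: λ₁ = 1.9222π²/2.78² - 1.043 ≈ 1.412
  n=2: λ₂ = 7.6888π²/2.78² - 1.043 ≈ 8.776
  n=3: λ₃ = 17.2998π²/2.78² - 1.043 ≈ 21.05
Since 1.9222π²/2.78² ≈ 2.455 > 1.043, all λₙ > 0.
The n=1 mode decays slowest → dominates as t → ∞.
Asymptotic: T ~ c₁ sin(πx/2.78) e^{-λ₁t} with decay rate λ₁ ≈ 1.412.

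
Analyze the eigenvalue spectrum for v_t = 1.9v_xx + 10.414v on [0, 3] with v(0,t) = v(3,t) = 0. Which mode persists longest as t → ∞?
Eigenvalues: λₙ = 1.9n²π²/3² - 10.414.
First three modes:
  n=1: λ₁ = 1.9π²/3² - 10.414 ≈ -8.33
  n=2: λ₂ = 7.6π²/3² - 10.414 ≈ -2.08
  n=3: λ₃ = 17.1π²/3² - 10.414 ≈ 8.338
Since 1.9π²/3² ≈ 2.084 < 10.414, λ₁ < 0.
The n=1 mode grows fastest (−λₙ is largest for n=1) → dominates.
Asymptotic: v ~ c₁ sin(πx/3) e^{8.33t} (exponential growth at rate −λ₁ ≈ 8.33).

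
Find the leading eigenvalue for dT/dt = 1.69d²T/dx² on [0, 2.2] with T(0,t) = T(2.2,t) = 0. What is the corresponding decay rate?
Eigenvalues: λₙ = 1.69n²π²/2.2².
First three modes:
  n=1: λ₁ = 1.69π²/2.2² ≈ 3.446
  n=2: λ₂ = 6.76π²/2.2² ≈ 13.785 (4× faster decay)
  n=3: λ₃ = 15.21π²/2.2² ≈ 31.016 (9× faster decay)
As t → ∞, higher modes decay exponentially faster. The n=1 mode dominates: T ~ c₁ sin(πx/2.2) e^{-λ₁t}.
Decay rate: λ₁ = 1.69π²/2.2² ≈ 3.446.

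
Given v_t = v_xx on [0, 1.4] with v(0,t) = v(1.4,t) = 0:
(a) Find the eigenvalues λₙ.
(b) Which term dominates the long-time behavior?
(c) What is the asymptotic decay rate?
Eigenvalues: λₙ = n²π²/1.4².
First three modes:
  n=1: λ₁ = π²/1.4² ≈ 5.036
  n=2: λ₂ = 4π²/1.4² ≈ 20.142 (4× faster decay)
  n=3: λ₃ = 9π²/1.4² ≈ 45.32 (9× faster decay)
As t → ∞, higher modes decay exponentially faster. The n=1 mode dominates: v ~ c₁ sin(πx/1.4) e^{-λ₁t}.
Decay rate: λ₁ = π²/1.4² ≈ 5.036.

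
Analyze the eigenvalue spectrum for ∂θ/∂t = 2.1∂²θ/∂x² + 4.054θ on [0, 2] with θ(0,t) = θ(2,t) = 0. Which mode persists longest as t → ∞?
Eigenvalues: λₙ = 2.1n²π²/2² - 4.054.
First three modes:
  n=1: λ₁ = 2.1π²/2² - 4.054 ≈ 1.128
  n=2: λ₂ = 8.4π²/2² - 4.054 ≈ 16.672
  n=3: λ₃ = 18.9π²/2² - 4.054 ≈ 42.58
Since 2.1π²/2² ≈ 5.182 > 4.054, all λₙ > 0.
The n=1 mode decays slowest → dominates as t → ∞.
Asymptotic: θ ~ c₁ sin(πx/2) e^{-λ₁t} with decay rate λ₁ ≈ 1.128.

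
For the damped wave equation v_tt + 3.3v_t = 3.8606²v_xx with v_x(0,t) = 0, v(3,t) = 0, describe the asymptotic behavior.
v → 0. Damping (γ=3.3) dissipates energy; oscillations decay exponentially.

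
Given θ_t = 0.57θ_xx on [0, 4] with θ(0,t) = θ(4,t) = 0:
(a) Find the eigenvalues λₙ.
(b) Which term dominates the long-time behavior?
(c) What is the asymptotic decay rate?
Eigenvalues: λₙ = 0.57n²π²/4².
First three modes:
  n=1: λ₁ = 0.57π²/4² ≈ 0.352
  n=2: λ₂ = 2.28π²/4² ≈ 1.406 (4× faster decay)
  n=3: λ₃ = 5.13π²/4² ≈ 3.164 (9× faster decay)
As t → ∞, higher modes decay exponentially faster. The n=1 mode dominates: θ ~ c₁ sin(πx/4) e^{-λ₁t}.
Decay rate: λ₁ = 0.57π²/4² ≈ 0.352.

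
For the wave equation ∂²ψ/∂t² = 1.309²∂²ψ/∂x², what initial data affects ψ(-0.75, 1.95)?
Domain of dependence: [-3.30255, 1.80255]. Signals travel at speed 1.309, so data within |x - -0.75| ≤ 1.309·1.95 = 2.55255 can reach the point.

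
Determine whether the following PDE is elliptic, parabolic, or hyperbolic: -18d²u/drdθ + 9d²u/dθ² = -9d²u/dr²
Rewriting in standard form: 9d²u/dr² - 18d²u/drdθ + 9d²u/dθ² = 0. Coefficients: A = 9, B = -18, C = 9. B² - 4AC = 0, which is zero, so the equation is parabolic.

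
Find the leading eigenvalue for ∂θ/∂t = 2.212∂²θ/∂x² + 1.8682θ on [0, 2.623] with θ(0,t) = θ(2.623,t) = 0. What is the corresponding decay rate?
Eigenvalues: λₙ = 2.212n²π²/2.623² - 1.8682.
First three modes:
  n=1: λ₁ = 2.212π²/2.623² - 1.8682 ≈ 1.305
  n=2: λ₂ = 8.848π²/2.623² - 1.8682 ≈ 10.824
  n=3: λ₃ = 19.908π²/2.623² - 1.8682 ≈ 26.69
Since 2.212π²/2.623² ≈ 3.173 > 1.8682, all λₙ > 0.
The n=1 mode decays slowest → dominates as t → ∞.
Asymptotic: θ ~ c₁ sin(πx/2.623) e^{-λ₁t} with decay rate λ₁ ≈ 1.305.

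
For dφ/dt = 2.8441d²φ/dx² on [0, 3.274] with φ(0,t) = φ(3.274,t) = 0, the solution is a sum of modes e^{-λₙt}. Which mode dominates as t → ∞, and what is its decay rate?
Eigenvalues: λₙ = 2.8441n²π²/3.274².
First three modes:
  n=1: λ₁ = 2.8441π²/3.274² ≈ 2.619
  n=2: λ₂ = 11.3764π²/3.274² ≈ 10.475 (4× faster decay)
  n=3: λ₃ = 25.5969π²/3.274² ≈ 23.568 (9× faster decay)
As t → ∞, higher modes decay exponentially faster. The n=1 mode dominates: φ ~ c₁ sin(πx/3.274) e^{-λ₁t}.
Decay rate: λ₁ = 2.8441π²/3.274² ≈ 2.619.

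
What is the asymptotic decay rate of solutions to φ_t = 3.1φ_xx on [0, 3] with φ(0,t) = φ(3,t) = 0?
Eigenvalues: λₙ = 3.1n²π²/3².
First three modes:
  n=1: λ₁ = 3.1π²/3² ≈ 3.4
  n=2: λ₂ = 12.4π²/3² ≈ 13.598 (4× faster decay)
  n=3: λ₃ = 27.9π²/3² ≈ 30.596 (9× faster decay)
As t → ∞, higher modes decay exponentially faster. The n=1 mode dominates: φ ~ c₁ sin(πx/3) e^{-λ₁t}.
Decay rate: λ₁ = 3.1π²/3² ≈ 3.4.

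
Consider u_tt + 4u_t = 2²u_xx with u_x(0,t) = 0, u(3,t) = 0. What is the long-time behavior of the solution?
As t → ∞, u → 0. Damping (γ=4) dissipates energy; oscillations decay exponentially.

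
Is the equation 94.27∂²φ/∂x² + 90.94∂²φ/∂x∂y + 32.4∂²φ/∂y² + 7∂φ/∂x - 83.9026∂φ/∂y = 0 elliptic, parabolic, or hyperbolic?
Computing B² - 4AC with A = 94.27, B = 90.94, C = 32.4: discriminant = -3947.3084 (negative). Answer: elliptic.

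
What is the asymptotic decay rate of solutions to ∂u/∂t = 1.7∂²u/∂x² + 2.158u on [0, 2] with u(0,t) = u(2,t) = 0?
Eigenvalues: λₙ = 1.7n²π²/2² - 2.158.
First three modes:
  n=1: λ₁ = 1.7π²/2² - 2.158 ≈ 2.037
  n=2: λ₂ = 6.8π²/2² - 2.158 ≈ 14.62
  n=3: λ₃ = 15.3π²/2² - 2.158 ≈ 35.593
Since 1.7π²/2² ≈ 4.195 > 2.158, all λₙ > 0.
The n=1 mode decays slowest → dominates as t → ∞.
Asymptotic: u ~ c₁ sin(πx/2) e^{-λ₁t} with decay rate λ₁ ≈ 2.037.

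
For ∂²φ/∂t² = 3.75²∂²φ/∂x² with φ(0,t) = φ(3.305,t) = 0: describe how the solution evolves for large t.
φ oscillates (no decay). Energy is conserved; the solution oscillates indefinitely as standing waves.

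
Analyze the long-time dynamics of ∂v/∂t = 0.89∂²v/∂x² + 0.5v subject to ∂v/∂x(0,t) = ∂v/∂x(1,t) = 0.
Long-time behavior: v grows unboundedly. With Neumann BCs the constant mode has diffusion eigenvalue 0, so any r > 0 makes it grow like e^(0.5t); solution grows exponentially.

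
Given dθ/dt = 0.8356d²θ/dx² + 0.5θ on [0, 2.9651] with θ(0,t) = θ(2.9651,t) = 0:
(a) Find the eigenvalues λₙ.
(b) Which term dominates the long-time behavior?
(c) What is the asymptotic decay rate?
Eigenvalues: λₙ = 0.8356n²π²/2.9651² - 0.5.
First three modes:
  n=1: λ₁ = 0.8356π²/2.9651² - 0.5 ≈ 0.438
  n=2: λ₂ = 3.3424π²/2.9651² - 0.5 ≈ 3.252
  n=3: λ₃ = 7.5204π²/2.9651² - 0.5 ≈ 7.942
Since 0.8356π²/2.9651² ≈ 0.938 > 0.5, all λₙ > 0.
The n=1 mode decays slowest → dominates as t → ∞.
Asymptotic: θ ~ c₁ sin(πx/2.9651) e^{-λ₁t} with decay rate λ₁ ≈ 0.438.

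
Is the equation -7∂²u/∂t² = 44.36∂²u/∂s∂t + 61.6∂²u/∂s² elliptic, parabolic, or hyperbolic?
Rewriting in standard form: -61.6∂²u/∂s² - 44.36∂²u/∂s∂t - 7∂²u/∂t² = 0. Computing B² - 4AC with A = -61.6, B = -44.36, C = -7: discriminant = 243.0096 (positive). Answer: hyperbolic.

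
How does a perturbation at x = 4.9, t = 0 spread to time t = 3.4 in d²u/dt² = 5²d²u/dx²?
Domain of influence: [-12.1, 21.9]. Data at x = 4.9 spreads outward at speed 5.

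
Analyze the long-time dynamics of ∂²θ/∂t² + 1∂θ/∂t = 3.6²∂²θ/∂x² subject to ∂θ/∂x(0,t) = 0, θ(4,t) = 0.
Long-time behavior: θ → 0. Damping (γ=1) dissipates energy; oscillations decay exponentially.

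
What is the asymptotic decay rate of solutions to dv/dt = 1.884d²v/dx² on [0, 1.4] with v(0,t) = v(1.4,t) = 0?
Eigenvalues: λₙ = 1.884n²π²/1.4².
First three modes:
  n=1: λ₁ = 1.884π²/1.4² ≈ 9.487
  n=2: λ₂ = 7.536π²/1.4² ≈ 37.948 (4× faster decay)
  n=3: λ₃ = 16.956π²/1.4² ≈ 85.382 (9× faster decay)
As t → ∞, higher modes decay exponentially faster. The n=1 mode dominates: v ~ c₁ sin(πx/1.4) e^{-λ₁t}.
Decay rate: λ₁ = 1.884π²/1.4² ≈ 9.487.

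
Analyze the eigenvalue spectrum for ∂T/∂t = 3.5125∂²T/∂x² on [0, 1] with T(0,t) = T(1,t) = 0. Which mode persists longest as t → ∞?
Eigenvalues: λₙ = 3.5125n²π².
First three modes:
  n=1: λ₁ = 3.5125π² ≈ 34.667
  n=2: λ₂ = 14.05π² ≈ 138.668 (4× faster decay)
  n=3: λ₃ = 31.6125π² ≈ 312.003 (9× faster decay)
As t → ∞, higher modes decay exponentially faster. The n=1 mode dominates: T ~ c₁ sin(πx) e^{-λ₁t}.
Decay rate: λ₁ = 3.5125π² ≈ 34.667.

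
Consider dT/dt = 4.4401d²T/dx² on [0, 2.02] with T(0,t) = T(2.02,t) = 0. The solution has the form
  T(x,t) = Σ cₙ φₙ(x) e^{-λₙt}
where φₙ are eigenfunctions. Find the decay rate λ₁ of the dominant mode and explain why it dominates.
Eigenvalues: λₙ = 4.4401n²π²/2.02².
First three modes:
  n=1: λ₁ = 4.4401π²/2.02² ≈ 10.74
  n=2: λ₂ = 17.7604π²/2.02² ≈ 42.959 (4× faster decay)
  n=3: λ₃ = 39.9609π²/2.02² ≈ 96.657 (9× faster decay)
As t → ∞, higher modes decay exponentially faster. The n=1 mode dominates: T ~ c₁ sin(πx/2.02) e^{-λ₁t}.
Decay rate: λ₁ = 4.4401π²/2.02² ≈ 10.74.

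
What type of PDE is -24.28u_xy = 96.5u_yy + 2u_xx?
Rewriting in standard form: -2u_xx - 24.28u_xy - 96.5u_yy = 0. With A = -2, B = -24.28, C = -96.5, the discriminant is -182.4816. This is an elliptic PDE.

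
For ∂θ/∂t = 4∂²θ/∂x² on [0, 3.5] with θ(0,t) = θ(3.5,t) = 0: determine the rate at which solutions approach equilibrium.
Eigenvalues: λₙ = 4n²π²/3.5².
First three modes:
  n=1: λ₁ = 4π²/3.5² ≈ 3.223
  n=2: λ₂ = 16π²/3.5² ≈ 12.891 (4× faster decay)
  n=3: λ₃ = 36π²/3.5² ≈ 29.005 (9× faster decay)
As t → ∞, higher modes decay exponentially faster. The n=1 mode dominates: θ ~ c₁ sin(πx/3.5) e^{-λ₁t}.
Decay rate: λ₁ = 4π²/3.5² ≈ 3.223.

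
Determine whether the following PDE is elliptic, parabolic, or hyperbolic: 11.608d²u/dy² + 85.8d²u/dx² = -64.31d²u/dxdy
Rewriting in standard form: 85.8d²u/dx² + 64.31d²u/dxdy + 11.608d²u/dy² = 0. Coefficients: A = 85.8, B = 64.31, C = 11.608. B² - 4AC = 151.9105, which is positive, so the equation is hyperbolic.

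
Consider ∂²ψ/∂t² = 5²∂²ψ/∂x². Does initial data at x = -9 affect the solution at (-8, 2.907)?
Yes. The domain of dependence is [-22.535, 6.535], and -9 ∈ [-22.535, 6.535].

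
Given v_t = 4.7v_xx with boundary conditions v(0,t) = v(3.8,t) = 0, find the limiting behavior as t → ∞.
v → 0. Heat diffuses out through both boundaries.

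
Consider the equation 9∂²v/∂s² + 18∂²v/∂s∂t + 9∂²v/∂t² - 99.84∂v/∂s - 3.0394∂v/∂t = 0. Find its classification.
Parabolic. (A = 9, B = 18, C = 9 gives B² - 4AC = 0.)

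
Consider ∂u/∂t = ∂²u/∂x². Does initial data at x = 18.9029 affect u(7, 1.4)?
Yes, for any finite x. The heat equation has infinite propagation speed, so all initial data affects all points at any t > 0.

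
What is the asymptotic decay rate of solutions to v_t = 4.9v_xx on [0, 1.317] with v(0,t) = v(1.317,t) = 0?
Eigenvalues: λₙ = 4.9n²π²/1.317².
First three modes:
  n=1: λ₁ = 4.9π²/1.317² ≈ 27.882
  n=2: λ₂ = 19.6π²/1.317² ≈ 111.528 (4× faster decay)
  n=3: λ₃ = 44.1π²/1.317² ≈ 250.938 (9× faster decay)
As t → ∞, higher modes decay exponentially faster. The n=1 mode dominates: v ~ c₁ sin(πx/1.317) e^{-λ₁t}.
Decay rate: λ₁ = 4.9π²/1.317² ≈ 27.882.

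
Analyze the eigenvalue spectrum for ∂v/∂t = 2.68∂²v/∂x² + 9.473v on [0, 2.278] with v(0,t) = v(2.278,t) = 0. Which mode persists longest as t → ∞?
Eigenvalues: λₙ = 2.68n²π²/2.278² - 9.473.
First three modes:
  n=1: λ₁ = 2.68π²/2.278² - 9.473 ≈ -4.376
  n=2: λ₂ = 10.72π²/2.278² - 9.473 ≈ 10.916
  n=3: λ₃ = 24.12π²/2.278² - 9.473 ≈ 36.401
Since 2.68π²/2.278² ≈ 5.097 < 9.473, λ₁ < 0.
The n=1 mode grows fastest (−λₙ is largest for n=1) → dominates.
Asymptotic: v ~ c₁ sin(πx/2.278) e^{4.376t} (exponential growth at rate −λ₁ ≈ 4.376).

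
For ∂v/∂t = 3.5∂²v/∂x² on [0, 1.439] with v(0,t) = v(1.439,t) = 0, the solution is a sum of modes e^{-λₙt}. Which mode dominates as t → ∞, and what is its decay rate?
Eigenvalues: λₙ = 3.5n²π²/1.439².
First three modes:
  n=1: λ₁ = 3.5π²/1.439² ≈ 16.682
  n=2: λ₂ = 14π²/1.439² ≈ 66.728 (4× faster decay)
  n=3: λ₃ = 31.5π²/1.439² ≈ 150.137 (9× faster decay)
As t → ∞, higher modes decay exponentially faster. The n=1 mode dominates: v ~ c₁ sin(πx/1.439) e^{-λ₁t}.
Decay rate: λ₁ = 3.5π²/1.439² ≈ 16.682.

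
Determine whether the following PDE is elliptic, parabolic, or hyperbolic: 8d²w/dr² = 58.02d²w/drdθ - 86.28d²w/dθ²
Rewriting in standard form: 8d²w/dr² - 58.02d²w/drdθ + 86.28d²w/dθ² = 0. Coefficients: A = 8, B = -58.02, C = 86.28. B² - 4AC = 605.3604, which is positive, so the equation is hyperbolic.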